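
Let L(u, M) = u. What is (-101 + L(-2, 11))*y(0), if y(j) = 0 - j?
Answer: 0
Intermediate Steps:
y(j) = -j
(-101 + L(-2, 11))*y(0) = (-101 - 2)*(-1*0) = -103*0 = 0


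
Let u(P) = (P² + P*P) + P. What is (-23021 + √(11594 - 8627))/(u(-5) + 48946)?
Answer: -23021/48991 + √2967/48991 ≈ -0.46879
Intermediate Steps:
u(P) = P + 2*P² (u(P) = (P² + P²) + P = 2*P² + P = P + 2*P²)
(-23021 + √(11594 - 8627))/(u(-5) + 48946) = (-23021 + √(11594 - 8627))/(-5*(1 + 2*(-5)) + 48946) = (-23021 + √2967)/(-5*(1 - 10) + 48946) = (-23021 + √2967)/(-5*(-9) + 48946) = (-23021 + √2967)/(45 + 48946) = (-23021 + √2967)/48991 = (-23021 + √2967)*(1/48991) = -23021/48991 + √2967/48991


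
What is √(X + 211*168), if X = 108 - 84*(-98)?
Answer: 2*√10947 ≈ 209.26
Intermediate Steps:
X = 8340 (X = 108 + 8232 = 8340)
√(X + 211*168) = √(8340 + 211*168) = √(8340 + 35448) = √43788 = 2*√10947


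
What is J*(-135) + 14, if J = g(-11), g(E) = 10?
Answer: -1336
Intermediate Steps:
J = 10
J*(-135) + 14 = 10*(-135) + 14 = -1350 + 14 = -1336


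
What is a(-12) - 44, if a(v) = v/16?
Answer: -179/4 ≈ -44.750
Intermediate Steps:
a(v) = v/16 (a(v) = v*(1/16) = v/16)
a(-12) - 44 = (1/16)*(-12) - 44 = -3/4 - 44 = -179/4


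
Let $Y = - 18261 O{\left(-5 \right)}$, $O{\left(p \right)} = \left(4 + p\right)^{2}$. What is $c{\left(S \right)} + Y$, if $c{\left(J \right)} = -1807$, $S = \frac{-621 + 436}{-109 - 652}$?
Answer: $-20068$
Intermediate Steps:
$S = \frac{185}{761}$ ($S = - \frac{185}{-761} = \left(-185\right) \left(- \frac{1}{761}\right) = \frac{185}{761} \approx 0.2431$)
$Y = -18261$ ($Y = - 18261 \left(4 - 5\right)^{2} = - 18261 \left(-1\right)^{2} = \left(-18261\right) 1 = -18261$)
$c{\left(S \right)} + Y = -1807 - 18261 = -20068$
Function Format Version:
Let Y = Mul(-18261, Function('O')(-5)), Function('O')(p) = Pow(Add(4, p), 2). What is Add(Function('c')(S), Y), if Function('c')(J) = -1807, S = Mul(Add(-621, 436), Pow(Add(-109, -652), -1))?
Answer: -20068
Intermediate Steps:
S = Rational(185, 761) (S = Mul(-185, Pow(-761, -1)) = Mul(-185, Rational(-1, 761)) = Rational(185, 761) ≈ 0.24310)
Y = -18261 (Y = Mul(-18261, Pow(Add(4, -5), 2)) = Mul(-18261, Pow(-1, 2)) = Mul(-18261, 1) = -18261)
Add(Function('c')(S), Y) = Add(-1807, -18261) = -20068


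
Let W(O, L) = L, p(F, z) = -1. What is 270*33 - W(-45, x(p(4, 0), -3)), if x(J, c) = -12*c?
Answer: 8874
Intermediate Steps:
270*33 - W(-45, x(p(4, 0), -3)) = 270*33 - (-12)*(-3) = 8910 - 1*36 = 8910 - 36 = 8874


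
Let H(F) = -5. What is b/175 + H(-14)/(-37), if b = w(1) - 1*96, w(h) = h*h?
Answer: -528/1295 ≈ -0.40772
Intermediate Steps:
w(h) = h²
b = -95 (b = 1² - 1*96 = 1 - 96 = -95)
b/175 + H(-14)/(-37) = -95/175 - 5/(-37) = -95*1/175 - 5*(-1/37) = -19/35 + 5/37 = -528/1295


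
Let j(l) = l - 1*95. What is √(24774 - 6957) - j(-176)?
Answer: 271 + √17817 ≈ 404.48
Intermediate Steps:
j(l) = -95 + l (j(l) = l - 95 = -95 + l)
√(24774 - 6957) - j(-176) = √(24774 - 6957) - (-95 - 176) = √17817 - 1*(-271) = √17817 + 271 = 271 + √17817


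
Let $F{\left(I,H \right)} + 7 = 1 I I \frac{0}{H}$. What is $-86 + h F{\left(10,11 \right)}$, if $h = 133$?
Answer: $-1017$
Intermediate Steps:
$F{\left(I,H \right)} = -7$ ($F{\left(I,H \right)} = -7 + 1 I I \frac{0}{H} = -7 + 1 I^{2} \cdot 0 = -7 + I^{2} \cdot 0 = -7 + 0 = -7$)
$-86 + h F{\left(10,11 \right)} = -86 + 133 \left(-7\right) = -86 - 931 = -1017$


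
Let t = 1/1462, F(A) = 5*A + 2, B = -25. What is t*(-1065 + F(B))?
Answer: -594/731 ≈ -0.81259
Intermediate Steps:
F(A) = 2 + 5*A
t = 1/1462 ≈ 0.00068399
t*(-1065 + F(B)) = (-1065 + (2 + 5*(-25)))/1462 = (-1065 + (2 - 125))/1462 = (-1065 - 123)/1462 = (1/1462)*(-1188) = -594/731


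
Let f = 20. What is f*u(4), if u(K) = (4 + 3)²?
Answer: 980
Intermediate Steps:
u(K) = 49 (u(K) = 7² = 49)
f*u(4) = 20*49 = 980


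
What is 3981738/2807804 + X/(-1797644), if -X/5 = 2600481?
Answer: 10916488048473/1261858003444 ≈ 8.6511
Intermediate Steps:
X = -13002405 (X = -5*2600481 = -13002405)
3981738/2807804 + X/(-1797644) = 3981738/2807804 - 13002405/(-1797644) = 3981738*(1/2807804) - 13002405*(-1/1797644) = 1990869/1403902 + 13002405/1797644 = 10916488048473/1261858003444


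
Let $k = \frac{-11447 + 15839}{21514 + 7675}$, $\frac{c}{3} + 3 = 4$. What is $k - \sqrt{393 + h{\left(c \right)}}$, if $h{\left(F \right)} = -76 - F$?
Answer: $\frac{4392}{29189} - \sqrt{314} \approx -17.57$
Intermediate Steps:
$c = 3$ ($c = -9 + 3 \cdot 4 = -9 + 12 = 3$)
$k = \frac{4392}{29189} \approx 0.15047$
$k - \sqrt{393 + h{\left(c \right)}} = \frac{4392}{29189} - \sqrt{393 - 79} = \frac{4392}{29189} - \sqrt{314}$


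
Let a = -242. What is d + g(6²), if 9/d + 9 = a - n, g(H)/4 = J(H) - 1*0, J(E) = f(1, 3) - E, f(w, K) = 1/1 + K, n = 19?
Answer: -3841/30 ≈ -128.03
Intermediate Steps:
f(w, K) = 1 + K
J(E) = 4 - E (J(E) = (1 + 3) - E = 4 - E)
g(H) = 16 - 4*H (g(H) = 4*((4 - H) - 1*0) = 4*((4 - H) + 0) = 4*(4 - H) = 16 - 4*H)
d = -1/30 (d = 9/(-9 + (-242 - 1*19)) = 9/(-9 + (-242 - 19)) = 9/(-9 - 261) = 9/(-270) = 9*(-1/270) = -1/30 ≈ -0.033333)
d + g(6²) = -1/30 + (16 - 4*6²) = -1/30 + (16 - 4*36) = -1/30 + (16 - 144) = -1/30 - 128 = -3841/30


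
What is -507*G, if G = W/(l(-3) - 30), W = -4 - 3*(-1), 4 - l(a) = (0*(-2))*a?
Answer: -39/2 ≈ -19.500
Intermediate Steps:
l(a) = 4 (l(a) = 4 - 0*(-2)*a = 4 - 0*a = 4 - 1*0 = 4 + 0 = 4)
W = -1 (W = -4 + 3 = -1)
G = 1/26 (G = -1/(4 - 30) = -1/(-26) = -1*(-1/26) = 1/26 ≈ 0.038462)
-507*G = -507*1/26 = -39/2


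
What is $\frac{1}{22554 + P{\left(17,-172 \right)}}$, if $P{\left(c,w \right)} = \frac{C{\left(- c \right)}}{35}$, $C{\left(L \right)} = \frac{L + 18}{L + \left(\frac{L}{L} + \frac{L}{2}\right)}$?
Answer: $\frac{1715}{38680108} \approx 4.4338 \cdot 10^{-5}$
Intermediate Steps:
$C{\left(L \right)} = \frac{18 + L}{1 + \frac{3 L}{2}}$ ($C{\left(L \right)} = \frac{18 + L}{L + \left(1 + L \frac{1}{2}\right)} = \frac{18 + L}{L + \left(1 + \frac{L}{2}\right)} = \frac{18 + L}{1 + \frac{3 L}{2}}$)
$P{\left(c,w \right)} = \frac{2 \left(18 - c\right)}{35 \left(2 - 3 c\right)}$ ($P{\left(c,w \right)} = \frac{2 \frac{1}{2 + 3 \left(- c\right)} \left(18 - c\right)}{35} = \frac{2 \left(18 - c\right)}{2 - 3 c} \frac{1}{35} = \frac{2 \left(18 - c\right)}{35 \left(2 - 3 c\right)}$)
$\frac{1}{22554 + P{\left(17,-172 \right)}} = \frac{1}{22554 + \frac{2 \left(18 - 17\right)}{35 \left(2 - 51\right)}} = \frac{1}{22554 + \frac{2}{35} \frac{1}{-49} \cdot 1} = \frac{1}{22554 + \frac{2}{35} \left(- \frac{1}{49}\right) 1} = \frac{1}{22554 - \frac{2}{1715}} = \frac{1}{\frac{38680108}{1715}} = \frac{1715}{38680108}$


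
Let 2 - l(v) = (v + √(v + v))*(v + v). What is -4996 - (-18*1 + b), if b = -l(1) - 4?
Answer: -4974 - 2*√2 ≈ -4976.8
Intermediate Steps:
l(v) = 2 - 2*v*(v + √2*√v) (l(v) = 2 - (v + √(v + v))*(v + v) = 2 - (v + √(2*v))*2*v = 2 - (v + √2*√v)*2*v = 2 - 2*v*(v + √2*√v))
b = -4 + 2*√2 (b = -(2 - 2*1² - 2*√2*1^(3/2)) - 4 = -(2 - 2*1 - 2*√2*1) - 4 = -(2 - 2 - 2*√2) - 4 = -(-2)*√2 - 4 = 2*√2 - 4 = -4 + 2*√2 ≈ -1.1716)
-4996 - (-18*1 + b) = -4996 - (-18*1 + (-4 + 2*√2)) = -4996 - (-18 + (-4 + 2*√2)) = -4996 - (-22 + 2*√2) = -4996 + (22 - 2*√2) = -4974 - 2*√2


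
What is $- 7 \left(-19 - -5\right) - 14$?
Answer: $84$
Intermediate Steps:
$- 7 \left(-19 - -5\right) - 14 = - 7 \left(-19 + 5\right) - 14 = \left(-7\right) \left(-14\right) - 14 = 98 - 14 = 84$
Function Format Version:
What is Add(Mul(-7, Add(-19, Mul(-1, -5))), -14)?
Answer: 84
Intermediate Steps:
Add(Mul(-7, Add(-19, Mul(-1, -5))), -14) = Add(Mul(-7, Add(-19, 5)), -14) = Add(Mul(-7, -14), -14) = Add(98, -14) = 84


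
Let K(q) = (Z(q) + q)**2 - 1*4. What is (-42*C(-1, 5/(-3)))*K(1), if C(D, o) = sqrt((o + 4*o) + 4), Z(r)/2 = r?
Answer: -70*I*sqrt(39) ≈ -437.15*I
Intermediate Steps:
Z(r) = 2*r
C(D, o) = sqrt(4 + 5*o) (C(D, o) = sqrt(5*o + 4) = sqrt(4 + 5*o))
K(q) = -4 + 9*q**2 (K(q) = (2*q + q)**2 - 1*4 = (3*q)**2 - 4 = 9*q**2 - 4 = -4 + 9*q**2)
(-42*C(-1, 5/(-3)))*K(1) = (-42*sqrt(4 + 5*(5/(-3))))*(-4 + 9*1**2) = (-42*sqrt(4 + 5*(5*(-1/3))))*(-4 + 9*1) = (-42*sqrt(4 + 5*(-5/3)))*(-4 + 9) = -42*sqrt(4 - 25/3)*5 = -14*I*sqrt(39)*5 = -70*I*sqrt(39)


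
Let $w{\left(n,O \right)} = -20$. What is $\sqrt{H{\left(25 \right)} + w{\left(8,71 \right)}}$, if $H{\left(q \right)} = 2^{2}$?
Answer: $4 i \approx 4.0 i$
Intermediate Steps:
$H{\left(q \right)} = 4$
$\sqrt{H{\left(25 \right)} + w{\left(8,71 \right)}} = \sqrt{4 - 20} = \sqrt{-16} = 4 i$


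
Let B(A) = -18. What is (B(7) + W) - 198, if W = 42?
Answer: -174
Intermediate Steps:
(B(7) + W) - 198 = (-18 + 42) - 198 = 24 - 198 = -174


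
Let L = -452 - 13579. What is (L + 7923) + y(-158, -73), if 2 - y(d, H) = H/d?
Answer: -964821/158 ≈ -6106.5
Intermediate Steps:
y(d, H) = 2 - H/d
L = -14031
(L + 7923) + y(-158, -73) = (-14031 + 7923) + (2 - 1*(-73)/(-158)) = -6108 + (2 - 1*(-73)*(-1/158)) = -6108 + (2 - 73/158) = -6108 + 243/158 = -964821/158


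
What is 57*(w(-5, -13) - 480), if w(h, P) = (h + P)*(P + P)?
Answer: -684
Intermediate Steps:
w(h, P) = 2*P*(P + h) (w(h, P) = (P + h)*(2*P) = 2*P*(P + h))
57*(w(-5, -13) - 480) = 57*(2*(-13)*(-13 - 5) - 480) = 57*(2*(-13)*(-18) - 480) = 57*(468 - 480) = 57*(-12) = -684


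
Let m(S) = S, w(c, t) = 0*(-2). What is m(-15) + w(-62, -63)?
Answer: -15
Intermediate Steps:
w(c, t) = 0
m(-15) + w(-62, -63) = -15 + 0 = -15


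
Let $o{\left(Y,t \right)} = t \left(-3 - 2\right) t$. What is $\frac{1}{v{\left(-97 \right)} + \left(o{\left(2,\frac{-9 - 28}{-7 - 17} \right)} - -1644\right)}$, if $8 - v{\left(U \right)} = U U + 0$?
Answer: $- \frac{576}{4474877} \approx -0.00012872$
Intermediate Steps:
$v{\left(U \right)} = 8 - U^{2}$ ($v{\left(U \right)} = 8 - \left(U U + 0\right) = 8 - \left(U^{2} + 0\right) = 8 - U^{2}$)
$o{\left(Y,t \right)} = - 5 t^{2}$ ($o{\left(Y,t \right)} = t \left(-5\right) t = - 5 t t = - 5 t^{2}$)
$\frac{1}{v{\left(-97 \right)} + \left(o{\left(2,\frac{-9 - 28}{-7 - 17} \right)} - -1644\right)} = \frac{1}{\left(8 - \left(-97\right)^{2}\right) - \left(-1644 + 5 \left(\frac{-9 - 28}{-7 - 17}\right)^{2}\right)} = \frac{1}{\left(8 - 9409\right) + \left(- 5 \left(- \frac{37}{-24}\right)^{2} + 1644\right)} = \frac{1}{\left(8 - 9409\right) + \left(- 5 \left(\left(-37\right) \left(- \frac{1}{24}\right)\right)^{2} + 1644\right)} = \frac{1}{-9401 + \left(- 5 \left(\frac{37}{24}\right)^{2} + 1644\right)} = \frac{1}{-9401 + \left(\left(-5\right) \frac{1369}{576} + 1644\right)} = \frac{1}{-9401 + \left(- \frac{6845}{576} + 1644\right)} = \frac{1}{-9401 + \frac{940099}{576}} = \frac{1}{- \frac{4474877}{576}} = - \frac{576}{4474877}$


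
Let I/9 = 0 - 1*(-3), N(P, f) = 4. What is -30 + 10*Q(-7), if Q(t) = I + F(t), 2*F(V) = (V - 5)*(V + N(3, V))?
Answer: 420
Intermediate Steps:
F(V) = (-5 + V)*(4 + V)/2 (F(V) = ((V - 5)*(V + 4))/2 = ((-5 + V)*(4 + V))/2 = (-5 + V)*(4 + V)/2)
I = 27 (I = 9*(0 - 1*(-3)) = 9*(0 + 3) = 9*3 = 27)
Q(t) = 17 + t²/2 - t/2 (Q(t) = 27 + (-10 + t²/2 - t/2) = 17 + t²/2 - t/2)
-30 + 10*Q(-7) = -30 + 10*(17 + (½)*(-7)² - ½*(-7)) = -30 + 10*(17 + (½)*49 + 7/2) = -30 + 10*(17 + 49/2 + 7/2) = -30 + 10*45 = -30 + 450 = 420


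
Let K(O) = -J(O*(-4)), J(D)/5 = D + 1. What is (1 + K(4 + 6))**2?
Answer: 38416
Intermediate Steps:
J(D) = 5 + 5*D (J(D) = 5*(D + 1) = 5*(1 + D) = 5 + 5*D)
K(O) = -5 + 20*O (K(O) = -(5 + 5*(O*(-4))) = -(5 + 5*(-4*O)) = -(5 - 20*O) = -5 + 20*O)
(1 + K(4 + 6))**2 = (1 + (-5 + 20*(4 + 6)))**2 = (1 + (-5 + 20*10))**2 = (1 + (-5 + 200))**2 = (1 + 195)**2 = 196**2 = 38416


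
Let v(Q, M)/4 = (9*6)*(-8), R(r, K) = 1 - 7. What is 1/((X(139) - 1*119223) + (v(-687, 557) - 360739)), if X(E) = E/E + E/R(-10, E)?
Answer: -6/2890273 ≈ -2.0759e-6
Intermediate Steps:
R(r, K) = -6
v(Q, M) = -1728 (v(Q, M) = 4*((9*6)*(-8)) = 4*(54*(-8)) = 4*(-432) = -1728)
X(E) = 1 - E/6 (X(E) = E/E + E/(-6) = 1 + E*(-⅙) = 1 - E/6)
1/((X(139) - 1*119223) + (v(-687, 557) - 360739)) = 1/(((1 - ⅙*139) - 1*119223) + (-1728 - 360739)) = 1/(((1 - 139/6) - 119223) - 362467) = 1/((-133/6 - 119223) - 362467) = 1/(-715471/6 - 362467) = 1/(-2890273/6) = -6/2890273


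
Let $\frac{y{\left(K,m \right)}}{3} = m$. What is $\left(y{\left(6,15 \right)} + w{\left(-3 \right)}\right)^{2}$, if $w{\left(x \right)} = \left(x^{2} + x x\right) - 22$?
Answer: $1681$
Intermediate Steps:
$y{\left(K,m \right)} = 3 m$
$w{\left(x \right)} = -22 + 2 x^{2}$ ($w{\left(x \right)} = \left(x^{2} + x^{2}\right) - 22 = 2 x^{2} - 22 = -22 + 2 x^{2}$)
$\left(y{\left(6,15 \right)} + w{\left(-3 \right)}\right)^{2} = \left(3 \cdot 15 - \left(22 - 2 \left(-3\right)^{2}\right)\right)^{2} = \left(45 + \left(-22 + 2 \cdot 9\right)\right)^{2} = \left(45 + \left(-22 + 18\right)\right)^{2} = \left(45 - 4\right)^{2} = 41^{2} = 1681$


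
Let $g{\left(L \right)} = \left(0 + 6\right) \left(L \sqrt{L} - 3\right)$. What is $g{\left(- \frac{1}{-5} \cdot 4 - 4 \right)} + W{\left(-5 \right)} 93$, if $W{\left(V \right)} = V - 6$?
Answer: $-1041 - \frac{384 i \sqrt{5}}{25} \approx -1041.0 - 34.346 i$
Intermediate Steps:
$W{\left(V \right)} = -6 + V$
$g{\left(L \right)} = -18 + 6 L^{\frac{3}{2}}$ ($g{\left(L \right)} = 6 \left(L^{\frac{3}{2}} - 3\right) = 6 \left(-3 + L^{\frac{3}{2}}\right) = -18 + 6 L^{\frac{3}{2}}$)
$g{\left(- \frac{1}{-5} \cdot 4 - 4 \right)} + W{\left(-5 \right)} 93 = \left(-18 + 6 \left(- \frac{1}{-5} \cdot 4 - 4\right)^{\frac{3}{2}}\right) + \left(-6 - 5\right) 93 = \left(-18 + 6 \left(\left(-1\right) \left(- \frac{1}{5}\right) 4 - 4\right)^{\frac{3}{2}}\right) - 1023 = \left(-18 + 6 \left(\frac{1}{5} \cdot 4 - 4\right)^{\frac{3}{2}}\right) - 1023 = \left(-18 + 6 \left(\frac{4}{5} - 4\right)^{\frac{3}{2}}\right) - 1023 = \left(-18 + 6 \left(- \frac{16}{5}\right)^{\frac{3}{2}}\right) - 1023 = \left(-18 + 6 \left(- \frac{64 i \sqrt{5}}{25}\right)\right) - 1023 = \left(-18 - \frac{384 i \sqrt{5}}{25}\right) - 1023 = -1041 - \frac{384 i \sqrt{5}}{25}$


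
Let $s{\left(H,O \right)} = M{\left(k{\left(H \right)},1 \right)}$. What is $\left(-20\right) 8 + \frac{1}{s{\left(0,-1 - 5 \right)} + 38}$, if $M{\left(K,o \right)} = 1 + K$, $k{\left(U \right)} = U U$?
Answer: $- \frac{6239}{39} \approx -159.97$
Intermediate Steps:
$k{\left(U \right)} = U^{2}$
$s{\left(H,O \right)} = 1 + H^{2}$
$\left(-20\right) 8 + \frac{1}{s{\left(0,-1 - 5 \right)} + 38} = \left(-20\right) 8 + \frac{1}{\left(1 + 0^{2}\right) + 38} = -160 + \frac{1}{\left(1 + 0\right) + 38} = -160 + \frac{1}{1 + 38} = -160 + \frac{1}{39} = - \frac{6239}{39}$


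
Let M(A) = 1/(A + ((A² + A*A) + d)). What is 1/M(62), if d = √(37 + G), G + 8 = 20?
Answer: 7757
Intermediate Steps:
G = 12 (G = -8 + 20 = 12)
d = 7 (d = √(37 + 12) = √49 = 7)
M(A) = 1/(7 + A + 2*A²) (M(A) = 1/(A + ((A² + A*A) + 7)) = 1/(A + ((A² + A²) + 7)) = 1/(A + (2*A² + 7)) = 1/(A + (7 + 2*A²)) = 1/(7 + A + 2*A²))
1/M(62) = 1/(1/(7 + 62 + 2*62²)) = 1/(1/(7 + 62 + 2*3844)) = 1/(1/(7 + 62 + 7688)) = 1/(1/7757) = 7757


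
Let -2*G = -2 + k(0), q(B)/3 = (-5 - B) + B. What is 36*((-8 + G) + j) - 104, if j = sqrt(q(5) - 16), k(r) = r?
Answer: -356 + 36*I*sqrt(31) ≈ -356.0 + 200.44*I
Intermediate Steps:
q(B) = -15 (q(B) = 3*((-5 - B) + B) = 3*(-5) = -15)
G = 1 (G = -(-2 + 0)/2 = -1/2*(-2) = 1)
j = I*sqrt(31) (j = sqrt(-15 - 16) = sqrt(-31) = I*sqrt(31) ≈ 5.5678*I)
36*((-8 + G) + j) - 104 = 36*((-8 + 1) + I*sqrt(31)) - 104 = 36*(-7 + I*sqrt(31)) - 104 = (-252 + 36*I*sqrt(31)) - 104 = -356 + 36*I*sqrt(31)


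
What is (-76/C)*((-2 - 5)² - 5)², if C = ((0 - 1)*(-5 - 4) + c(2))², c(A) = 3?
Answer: -9196/9 ≈ -1021.8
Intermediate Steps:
C = 144 (C = ((0 - 1)*(-5 - 4) + 3)² = (-1*(-9) + 3)² = (9 + 3)² = 12² = 144)
(-76/C)*((-2 - 5)² - 5)² = (-76/144)*((-2 - 5)² - 5)² = (-76*1/144)*((-7)² - 5)² = -19*(49 - 5)²/36 = -19/36*44² = -19/36*1936 = -9196/9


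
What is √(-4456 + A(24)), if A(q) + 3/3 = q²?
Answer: I*√3881 ≈ 62.298*I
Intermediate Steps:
A(q) = -1 + q²
√(-4456 + A(24)) = √(-4456 + (-1 + 24²)) = √(-4456 + (-1 + 576)) = √(-4456 + 575) = √(-3881) = I*√3881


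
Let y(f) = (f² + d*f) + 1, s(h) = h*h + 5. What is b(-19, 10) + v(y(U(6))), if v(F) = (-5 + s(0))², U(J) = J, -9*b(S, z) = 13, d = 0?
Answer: -13/9 ≈ -1.4444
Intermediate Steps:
b(S, z) = -13/9 (b(S, z) = -⅑*13 = -13/9)
s(h) = 5 + h² (s(h) = h² + 5 = 5 + h²)
y(f) = 1 + f² (y(f) = (f² + 0*f) + 1 = (f² + 0) + 1 = f² + 1 = 1 + f²)
v(F) = 0 (v(F) = (-5 + (5 + 0²))² = (-5 + (5 + 0))² = (-5 + 5)² = 0² = 0)
b(-19, 10) + v(y(U(6))) = -13/9 + 0 = -13/9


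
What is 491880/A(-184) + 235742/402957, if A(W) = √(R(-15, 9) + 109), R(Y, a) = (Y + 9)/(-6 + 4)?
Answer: 235742/402957 + 122970*√7/7 ≈ 46479.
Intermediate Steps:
R(Y, a) = -9/2 - Y/2 (R(Y, a) = (9 + Y)/(-2) = (9 + Y)*(-½) = -9/2 - Y/2)
A(W) = 4*√7 (A(W) = √((-9/2 - ½*(-15)) + 109) = √((-9/2 + 15/2) + 109) = √(3 + 109) = √112 = 4*√7)
491880/A(-184) + 235742/402957 = 491880/((4*√7)) + 235742/402957 = 491880*(√7/28) + 235742*(1/402957) = 122970*√7/7 + 235742/402957 = 235742/402957 + 122970*√7/7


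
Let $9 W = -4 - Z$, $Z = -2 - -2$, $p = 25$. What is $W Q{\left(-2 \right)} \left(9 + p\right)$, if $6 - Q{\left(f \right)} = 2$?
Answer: $- \frac{544}{9} \approx -60.444$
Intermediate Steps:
$Z = 0$ ($Z = -2 + 2 = 0$)
$Q{\left(f \right)} = 4$ ($Q{\left(f \right)} = 6 - 2 = 4$)
$W = - \frac{4}{9}$ ($W = \frac{-4 - 0}{9} = \frac{-4 + 0}{9} = \frac{1}{9} \left(-4\right) = - \frac{4}{9} \approx -0.44444$)
$W Q{\left(-2 \right)} \left(9 + p\right) = \left(- \frac{4}{9}\right) 4 \left(9 + 25\right) = \left(- \frac{16}{9}\right) 34 = - \frac{544}{9}$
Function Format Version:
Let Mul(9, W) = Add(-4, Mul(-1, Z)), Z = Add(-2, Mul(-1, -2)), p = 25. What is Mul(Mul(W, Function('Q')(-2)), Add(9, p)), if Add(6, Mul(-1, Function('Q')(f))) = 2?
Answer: Rational(-544, 9) ≈ -60.444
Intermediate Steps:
Z = 0 (Z = Add(-2, 2) = 0)
Function('Q')(f) = 4 (Function('Q')(f) = Add(6, Mul(-1, 2)) = Add(6, -2) = 4)
W = Rational(-4, 9) (W = Mul(Rational(1, 9), Add(-4, Mul(-1, 0))) = Mul(Rational(1, 9), Add(-4, 0)) = Mul(Rational(1, 9), -4) = Rational(-4, 9) ≈ -0.44444)
Mul(Mul(W, Function('Q')(-2)), Add(9, p)) = Mul(Mul(Rational(-4, 9), 4), Add(9, 25)) = Mul(Rational(-16, 9), 34) = Rational(-544, 9)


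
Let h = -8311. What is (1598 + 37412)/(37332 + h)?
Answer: 39010/29021 ≈ 1.3442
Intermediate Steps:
(1598 + 37412)/(37332 + h) = (1598 + 37412)/(37332 - 8311) = 39010/29021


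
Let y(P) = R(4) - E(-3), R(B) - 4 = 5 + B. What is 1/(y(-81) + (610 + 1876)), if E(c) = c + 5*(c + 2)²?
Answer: 1/2497 ≈ 0.00040048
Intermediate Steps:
R(B) = 9 + B (R(B) = 4 + (5 + B) = 9 + B)
E(c) = c + 5*(2 + c)²
y(P) = 11 (y(P) = (9 + 4) - (-3 + 5*(2 - 3)²) = 13 - (-3 + 5*(-1)²) = 13 - (-3 + 5*1) = 13 - (-3 + 5) = 13 - 1*2 = 13 - 2 = 11)
1/(y(-81) + (610 + 1876)) = 1/(11 + (610 + 1876)) = 1/(11 + 2486) = 1/2497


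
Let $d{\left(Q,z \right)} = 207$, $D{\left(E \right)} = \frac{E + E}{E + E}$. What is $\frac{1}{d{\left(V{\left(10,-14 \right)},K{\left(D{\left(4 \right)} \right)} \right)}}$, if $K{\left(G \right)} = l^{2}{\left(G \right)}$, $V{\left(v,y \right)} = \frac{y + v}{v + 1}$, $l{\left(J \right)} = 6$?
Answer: $\frac{1}{207} \approx 0.0048309$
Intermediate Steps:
$V{\left(v,y \right)} = \frac{v + y}{1 + v}$
$D{\left(E \right)} = 1$ ($D{\left(E \right)} = \frac{2 E}{2 E} = 2 E \frac{1}{2 E} = 1$)
$K{\left(G \right)} = 36$ ($K{\left(G \right)} = 6^{2} = 36$)
$\frac{1}{d{\left(V{\left(10,-14 \right)},K{\left(D{\left(4 \right)} \right)} \right)}} = \frac{1}{207}$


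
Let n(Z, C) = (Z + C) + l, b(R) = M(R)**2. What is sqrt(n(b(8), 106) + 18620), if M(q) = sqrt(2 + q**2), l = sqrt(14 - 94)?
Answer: 2*sqrt(4698 + I*sqrt(5)) ≈ 137.08 + 0.032623*I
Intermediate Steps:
l = 4*I*sqrt(5) (l = sqrt(-80) = 4*I*sqrt(5) ≈ 8.9443*I)
b(R) = 2 + R**2 (b(R) = (sqrt(2 + R**2))**2 = 2 + R**2)
n(Z, C) = C + Z + 4*I*sqrt(5) (n(Z, C) = (Z + C) + 4*I*sqrt(5) = (C + Z) + 4*I*sqrt(5) = C + Z + 4*I*sqrt(5))
sqrt(n(b(8), 106) + 18620) = sqrt((106 + (2 + 8**2) + 4*I*sqrt(5)) + 18620) = sqrt((106 + (2 + 64) + 4*I*sqrt(5)) + 18620) = sqrt((106 + 66 + 4*I*sqrt(5)) + 18620) = sqrt((172 + 4*I*sqrt(5)) + 18620) = sqrt(18792 + 4*I*sqrt(5))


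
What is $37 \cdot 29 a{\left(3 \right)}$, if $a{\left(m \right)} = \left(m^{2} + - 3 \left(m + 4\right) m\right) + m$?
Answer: $-54723$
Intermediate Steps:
$a{\left(m \right)} = m + m^{2} + m \left(-12 - 3 m\right)$ ($a{\left(m \right)} = \left(m^{2} + - 3 \left(4 + m\right) m\right) + m = \left(m^{2} + \left(-12 - 3 m\right) m\right) + m = \left(m^{2} + m \left(-12 - 3 m\right)\right) + m = m + m^{2} + m \left(-12 - 3 m\right)$)
$37 \cdot 29 a{\left(3 \right)} = 37 \cdot 29 \left(\left(-1\right) 3 \left(11 + 2 \cdot 3\right)\right) = 1073 \left(\left(-1\right) 3 \left(11 + 6\right)\right) = 1073 \left(\left(-1\right) 3 \cdot 17\right) = 1073 \left(-51\right) = -54723$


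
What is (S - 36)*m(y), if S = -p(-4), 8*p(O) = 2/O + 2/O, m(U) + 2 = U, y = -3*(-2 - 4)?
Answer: -574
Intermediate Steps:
y = 18 (y = -3*(-6) = 18)
m(U) = -2 + U
p(O) = 1/(2*O) (p(O) = (2/O + 2/O)/8 = (4/O)/8 = 1/(2*O))
S = ⅛ (S = -1/(2*(-4)) = -(-1)/(2*4) = -1*(-⅛) = ⅛ ≈ 0.12500)
(S - 36)*m(y) = (⅛ - 36)*(-2 + 18) = -287/8*16 = -574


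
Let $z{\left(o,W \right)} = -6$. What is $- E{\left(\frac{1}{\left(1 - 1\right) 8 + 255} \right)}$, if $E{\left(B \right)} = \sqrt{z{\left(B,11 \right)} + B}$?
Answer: $- \frac{i \sqrt{389895}}{255} \approx - 2.4487 i$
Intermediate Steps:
$E{\left(B \right)} = \sqrt{-6 + B}$
$- E{\left(\frac{1}{\left(1 - 1\right) 8 + 255} \right)} = - \sqrt{-6 + \frac{1}{\left(1 - 1\right) 8 + 255}} = - \sqrt{-6 + \frac{1}{0 \cdot 8 + 255}} = - \sqrt{-6 + \frac{1}{0 + 255}} = - \sqrt{-6 + \frac{1}{255}} = - \sqrt{- \frac{1529}{255}} = - \frac{i \sqrt{389895}}{255}$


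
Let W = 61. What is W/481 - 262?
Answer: -125961/481 ≈ -261.87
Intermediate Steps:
W/481 - 262 = 61/481 - 262 = -125961/481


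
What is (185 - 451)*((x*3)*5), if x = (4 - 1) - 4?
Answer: 3990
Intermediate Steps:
x = -1 (x = 3 - 4 = -1)
(185 - 451)*((x*3)*5) = (185 - 451)*(-1*3*5) = -(-798)*5 = -266*(-15) = 3990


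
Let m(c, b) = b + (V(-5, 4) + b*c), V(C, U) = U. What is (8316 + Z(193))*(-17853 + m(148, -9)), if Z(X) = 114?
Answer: -161771700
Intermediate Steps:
m(c, b) = 4 + b + b*c (m(c, b) = b + (4 + b*c) = 4 + b + b*c)
(8316 + Z(193))*(-17853 + m(148, -9)) = (8316 + 114)*(-17853 + (4 - 9 - 9*148)) = 8430*(-17853 + (4 - 9 - 1332)) = 8430*(-17853 - 1337) = 8430*(-19190) = -161771700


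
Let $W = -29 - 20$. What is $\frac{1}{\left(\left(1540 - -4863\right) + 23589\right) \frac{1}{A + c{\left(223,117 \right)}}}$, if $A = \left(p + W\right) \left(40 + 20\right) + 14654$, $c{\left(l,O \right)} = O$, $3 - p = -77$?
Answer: $\frac{16631}{29992} \approx 0.55451$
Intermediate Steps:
$p = 80$ ($p = 3 - -77 = 3 + 77 = 80$)
$W = -49$
$A = 16514$ ($A = \left(80 - 49\right) \left(40 + 20\right) + 14654 = 31 \cdot 60 + 14654 = 1860 + 14654 = 16514$)
$\frac{1}{\left(\left(1540 - -4863\right) + 23589\right) \frac{1}{A + c{\left(223,117 \right)}}} = \frac{1}{\left(\left(1540 - -4863\right) + 23589\right) \frac{1}{16514 + 117}} = \frac{1}{\left(\left(1540 + 4863\right) + 23589\right) \frac{1}{16631}} = \frac{1}{\left(6403 + 23589\right) \frac{1}{16631}} = \frac{1}{29992 \cdot \frac{1}{16631}} = \frac{1}{\frac{29992}{16631}} = \frac{16631}{29992}$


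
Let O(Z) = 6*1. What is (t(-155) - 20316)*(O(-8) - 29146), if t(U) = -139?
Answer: 596058700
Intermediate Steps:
O(Z) = 6
(t(-155) - 20316)*(O(-8) - 29146) = (-139 - 20316)*(6 - 29146) = -20455*(-29140) = 596058700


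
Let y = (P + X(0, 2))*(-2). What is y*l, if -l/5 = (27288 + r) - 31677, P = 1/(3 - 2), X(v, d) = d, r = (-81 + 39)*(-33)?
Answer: -90090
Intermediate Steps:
r = 1386 (r = -42*(-33) = 1386)
P = 1 (P = 1/1 = 1)
y = -6 (y = (1 + 2)*(-2) = 3*(-2) = -6)
l = 15015 (l = -5*((27288 + 1386) - 31677) = -5*(28674 - 31677) = -5*(-3003) = 15015)
y*l = -6*15015 = -90090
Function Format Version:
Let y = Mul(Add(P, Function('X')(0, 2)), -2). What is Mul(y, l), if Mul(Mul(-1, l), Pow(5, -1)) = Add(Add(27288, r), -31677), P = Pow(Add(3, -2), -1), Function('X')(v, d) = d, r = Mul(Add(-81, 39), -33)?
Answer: -90090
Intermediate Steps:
r = 1386 (r = Mul(-42, -33) = 1386)
P = 1 (P = Pow(1, -1) = 1)
y = -6 (y = Mul(Add(1, 2), -2) = Mul(3, -2) = -6)
l = 15015 (l = Mul(-5, Add(Add(27288, 1386), -31677)) = Mul(-5, Add(28674, -31677)) = Mul(-5, -3003) = 15015)
Mul(y, l) = Mul(-6, 15015) = -90090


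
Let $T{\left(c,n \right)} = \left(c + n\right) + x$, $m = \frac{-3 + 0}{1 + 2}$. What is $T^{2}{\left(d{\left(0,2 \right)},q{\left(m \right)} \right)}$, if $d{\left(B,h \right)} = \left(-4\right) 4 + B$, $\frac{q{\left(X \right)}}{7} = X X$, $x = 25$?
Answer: $256$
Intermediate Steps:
$m = -1$ ($m = - \frac{3}{3} = \left(-3\right) \frac{1}{3} = -1$)
$q{\left(X \right)} = 7 X^{2}$ ($q{\left(X \right)} = 7 X X = 7 X^{2}$)
$d{\left(B,h \right)} = -16 + B$
$T{\left(c,n \right)} = 25 + c + n$ ($T{\left(c,n \right)} = \left(c + n\right) + 25 = 25 + c + n$)
$T^{2}{\left(d{\left(0,2 \right)},q{\left(m \right)} \right)} = \left(25 + \left(-16 + 0\right) + 7 \left(-1\right)^{2}\right)^{2} = \left(25 - 16 + 7 \cdot 1\right)^{2} = \left(25 - 16 + 7\right)^{2} = 16^{2} = 256$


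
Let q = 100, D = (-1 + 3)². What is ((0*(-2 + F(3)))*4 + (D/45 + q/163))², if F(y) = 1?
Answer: 26543104/53802225 ≈ 0.49335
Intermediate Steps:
D = 4 (D = 2² = 4)
((0*(-2 + F(3)))*4 + (D/45 + q/163))² = ((0*(-2 + 1))*4 + (4/45 + 100/163))² = ((0*(-1))*4 + (4*(1/45) + 100*(1/163)))² = (0*4 + (4/45 + 100/163))² = (0 + 5152/7335)² = (5152/7335)² = 26543104/53802225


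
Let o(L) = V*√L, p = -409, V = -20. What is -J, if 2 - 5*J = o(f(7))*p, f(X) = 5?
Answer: -⅖ + 1636*√5 ≈ 3657.8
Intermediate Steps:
o(L) = -20*√L
J = ⅖ - 1636*√5 (J = ⅖ - (-20*√5)*(-409)/5 = ⅖ - 1636*√5 ≈ -3657.8)
-J = -(⅖ - 1636*√5) = -⅖ + 1636*√5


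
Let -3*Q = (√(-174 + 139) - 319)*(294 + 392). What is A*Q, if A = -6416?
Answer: -1404038944/3 + 4401376*I*√35/3 ≈ -4.6801e+8 + 8.6796e+6*I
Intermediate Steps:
Q = 218834/3 - 686*I*√35/3 (Q = -(√(-174 + 139) - 319)*(294 + 392)/3 = -(√(-35) - 319)*686/3 = -(I*√35 - 319)*686/3 = -(-319 + I*√35)*686/3 = -(-218834 + 686*I*√35)/3 = 218834/3 - 686*I*√35/3 ≈ 72945.0 - 1352.8*I)
A*Q = -6416*(218834/3 - 686*I*√35/3) = -1404038944/3 + 4401376*I*√35/3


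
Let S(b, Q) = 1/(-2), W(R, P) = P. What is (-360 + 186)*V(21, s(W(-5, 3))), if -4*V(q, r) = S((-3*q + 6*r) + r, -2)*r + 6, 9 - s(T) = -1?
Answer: 87/2 ≈ 43.500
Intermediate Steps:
S(b, Q) = -1/2
s(T) = 10 (s(T) = 9 - 1*(-1) = 9 + 1 = 10)
V(q, r) = -3/2 + r/8 (V(q, r) = -(-r/2 + 6)/4 = -(6 - r/2)/4 = -3/2 + r/8)
(-360 + 186)*V(21, s(W(-5, 3))) = (-360 + 186)*(-3/2 + (1/8)*10) = -174*(-3/2 + 5/4) = -174*(-1/4) = 87/2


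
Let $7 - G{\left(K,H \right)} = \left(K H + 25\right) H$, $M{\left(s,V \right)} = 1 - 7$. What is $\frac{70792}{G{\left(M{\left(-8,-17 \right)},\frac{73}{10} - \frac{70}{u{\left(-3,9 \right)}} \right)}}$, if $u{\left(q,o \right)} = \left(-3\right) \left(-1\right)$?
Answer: $\frac{442450}{12189} \approx 36.299$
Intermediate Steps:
$M{\left(s,V \right)} = -6$ ($M{\left(s,V \right)} = 1 - 7 = -6$)
$u{\left(q,o \right)} = 3$
$G{\left(K,H \right)} = 7 - H \left(25 + H K\right)$ ($G{\left(K,H \right)} = 7 - \left(K H + 25\right) H = 7 - \left(H K + 25\right) H = 7 - \left(25 + H K\right) H = 7 - H \left(25 + H K\right)$)
$\frac{70792}{G{\left(M{\left(-8,-17 \right)},\frac{73}{10} - \frac{70}{u{\left(-3,9 \right)}} \right)}} = \frac{70792}{7 - 25 \left(\frac{73}{10} - \frac{70}{3}\right) - - 6 \left(\frac{73}{10} - \frac{70}{3}\right)^{2}} = \frac{70792}{7 - - \frac{2405}{6} - - 6 \left(- \frac{481}{30}\right)^{2}} = \frac{70792}{7 + \frac{2405}{6} - \left(-6\right) \frac{231361}{900}} = \frac{70792}{7 + \frac{2405}{6} + \frac{231361}{150}} = \frac{70792}{\frac{48756}{25}} = 70792 \cdot \frac{25}{48756} = \frac{442450}{12189}$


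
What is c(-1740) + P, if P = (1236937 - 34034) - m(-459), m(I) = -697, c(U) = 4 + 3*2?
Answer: 1203610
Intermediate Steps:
c(U) = 10 (c(U) = 4 + 6 = 10)
P = 1203600 (P = (1236937 - 34034) - 1*(-697) = 1202903 + 697 = 1203600)
c(-1740) + P = 10 + 1203600 = 1203610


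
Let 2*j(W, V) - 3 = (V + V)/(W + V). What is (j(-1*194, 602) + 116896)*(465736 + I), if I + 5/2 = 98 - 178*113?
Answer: 7086132998695/136 ≈ 5.2104e+10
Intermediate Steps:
j(W, V) = 3/2 + V/(V + W) (j(W, V) = 3/2 + ((V + V)/(W + V))/2 = 3/2 + ((2*V)/(V + W))/2 = 3/2 + (2*V/(V + W))/2 = 3/2 + V/(V + W))
I = -40037/2 (I = -5/2 + (98 - 178*113) = -5/2 + (98 - 20114) = -5/2 - 20016 = -40037/2 ≈ -20019.)
(j(-1*194, 602) + 116896)*(465736 + I) = ((3*(-1*194) + 5*602)/(2*(602 - 1*194)) + 116896)*(465736 - 40037/2) = ((3*(-194) + 3010)/(2*(602 - 194)) + 116896)*(891435/2) = ((1/2)*(-582 + 3010)/408 + 116896)*(891435/2) = ((1/2)*(1/408)*2428 + 116896)*(891435/2) = (607/204 + 116896)*(891435/2) = (23847391/204)*(891435/2) = 7086132998695/136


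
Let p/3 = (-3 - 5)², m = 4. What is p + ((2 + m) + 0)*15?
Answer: 282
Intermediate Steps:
p = 192 (p = 3*(-3 - 5)² = 3*(-8)² = 3*64 = 192)
p + ((2 + m) + 0)*15 = 192 + ((2 + 4) + 0)*15 = 192 + (6 + 0)*15 = 192 + 6*15 = 192 + 90 = 282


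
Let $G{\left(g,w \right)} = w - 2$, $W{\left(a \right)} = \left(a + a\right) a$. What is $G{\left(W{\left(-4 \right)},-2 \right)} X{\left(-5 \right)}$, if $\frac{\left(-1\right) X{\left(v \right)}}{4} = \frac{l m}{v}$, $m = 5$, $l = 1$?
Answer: $-16$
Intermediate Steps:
$W{\left(a \right)} = 2 a^{2}$ ($W{\left(a \right)} = 2 a a = 2 a^{2}$)
$X{\left(v \right)} = - \frac{20}{v}$ ($X{\left(v \right)} = - 4 \frac{1 \cdot 5}{v} = - 4 \frac{5}{v} = - \frac{20}{v}$)
$G{\left(g,w \right)} = -2 + w$
$G{\left(W{\left(-4 \right)},-2 \right)} X{\left(-5 \right)} = \left(-2 - 2\right) \left(- \frac{20}{-5}\right) = - 4 \left(\left(-20\right) \left(- \frac{1}{5}\right)\right) = \left(-4\right) 4 = -16$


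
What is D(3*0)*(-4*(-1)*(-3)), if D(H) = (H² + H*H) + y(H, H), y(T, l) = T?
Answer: 0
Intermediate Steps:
D(H) = H + 2*H² (D(H) = (H² + H*H) + H = (H² + H²) + H = 2*H² + H = H + 2*H²)
D(3*0)*(-4*(-1)*(-3)) = ((3*0)*(1 + 2*(3*0)))*(-4*(-1)*(-3)) = (0*(1 + 2*0))*(4*(-3)) = (0*(1 + 0))*(-12) = (0*1)*(-12) = 0*(-12) = 0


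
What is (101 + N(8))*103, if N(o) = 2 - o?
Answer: 9785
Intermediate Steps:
(101 + N(8))*103 = (101 + (2 - 1*8))*103 = (101 + (2 - 8))*103 = (101 - 6)*103 = 95*103 = 9785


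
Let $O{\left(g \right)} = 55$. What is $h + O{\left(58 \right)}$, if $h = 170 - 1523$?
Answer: $-1298$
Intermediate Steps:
$h = -1353$ ($h = 170 - 1523 = -1353$)
$h + O{\left(58 \right)} = -1353 + 55 = -1298$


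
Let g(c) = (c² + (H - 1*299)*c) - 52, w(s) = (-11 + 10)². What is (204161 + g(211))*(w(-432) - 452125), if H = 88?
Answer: -92282577516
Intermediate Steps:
w(s) = 1 (w(s) = (-1)² = 1)
g(c) = -52 + c² - 211*c (g(c) = (c² + (88 - 1*299)*c) - 52 = (c² + (88 - 299)*c) - 52 = (c² - 211*c) - 52 = -52 + c² - 211*c)
(204161 + g(211))*(w(-432) - 452125) = (204161 + (-52 + 211² - 211*211))*(1 - 452125) = (204161 + (-52 + 44521 - 44521))*(-452124) = (204161 - 52)*(-452124) = 204109*(-452124) = -92282577516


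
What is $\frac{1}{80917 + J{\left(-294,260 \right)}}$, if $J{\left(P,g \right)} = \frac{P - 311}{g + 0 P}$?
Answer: $\frac{52}{4207563} \approx 1.2359 \cdot 10^{-5}$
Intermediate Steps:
$J{\left(P,g \right)} = \frac{-311 + P}{g}$ ($J{\left(P,g \right)} = \frac{-311 + P}{g + 0} = \frac{-311 + P}{g}$)
$\frac{1}{80917 + J{\left(-294,260 \right)}} = \frac{1}{80917 + \frac{-311 - 294}{260}} = \frac{1}{80917 + \frac{1}{260} \left(-605\right)} = \frac{1}{80917 - \frac{121}{52}} = \frac{1}{\frac{4207563}{52}} = \frac{52}{4207563}$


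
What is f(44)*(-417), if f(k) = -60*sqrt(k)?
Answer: 50040*sqrt(11) ≈ 1.6596e+5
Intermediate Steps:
f(44)*(-417) = -120*sqrt(11)*(-417) = 50040*sqrt(11)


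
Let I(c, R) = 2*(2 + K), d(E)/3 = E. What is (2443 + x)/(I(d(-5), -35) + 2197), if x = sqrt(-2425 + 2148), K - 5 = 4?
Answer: 349/317 + I*sqrt(277)/2219 ≈ 1.1009 + 0.0075004*I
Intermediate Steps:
K = 9 (K = 5 + 4 = 9)
d(E) = 3*E
x = I*sqrt(277) (x = sqrt(-277) = I*sqrt(277) ≈ 16.643*I)
I(c, R) = 22 (I(c, R) = 2*(2 + 9) = 2*11 = 22)
(2443 + x)/(I(d(-5), -35) + 2197) = (2443 + I*sqrt(277))/(22 + 2197) = (2443 + I*sqrt(277))/2219 = (2443 + I*sqrt(277))*(1/2219) = 349/317 + I*sqrt(277)/2219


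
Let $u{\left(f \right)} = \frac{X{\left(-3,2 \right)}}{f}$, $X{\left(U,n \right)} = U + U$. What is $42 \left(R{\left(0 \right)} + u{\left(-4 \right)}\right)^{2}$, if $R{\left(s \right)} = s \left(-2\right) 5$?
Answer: $\frac{189}{2} \approx 94.5$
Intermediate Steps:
$X{\left(U,n \right)} = 2 U$
$R{\left(s \right)} = - 10 s$ ($R{\left(s \right)} = - 2 s 5 = - 10 s$)
$u{\left(f \right)} = - \frac{6}{f}$ ($u{\left(f \right)} = \frac{2 \left(-3\right)}{f} = - \frac{6}{f}$)
$42 \left(R{\left(0 \right)} + u{\left(-4 \right)}\right)^{2} = 42 \left(\left(-10\right) 0 - \frac{6}{-4}\right)^{2} = 42 \left(0 - - \frac{3}{2}\right)^{2} = 42 \left(0 + \frac{3}{2}\right)^{2} = 42 \left(\frac{3}{2}\right)^{2} = 42 \cdot \frac{9}{4} = \frac{189}{2}$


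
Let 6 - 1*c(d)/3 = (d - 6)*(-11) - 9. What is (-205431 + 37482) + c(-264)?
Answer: -176814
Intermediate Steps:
c(d) = -153 + 33*d (c(d) = 18 - 3*((d - 6)*(-11) - 9) = 18 - 3*((-6 + d)*(-11) - 9) = 18 - 3*((66 - 11*d) - 9) = 18 - 3*(57 - 11*d) = 18 + (-171 + 33*d) = -153 + 33*d)
(-205431 + 37482) + c(-264) = (-205431 + 37482) + (-153 + 33*(-264)) = -167949 + (-153 - 8712) = -167949 - 8865 = -176814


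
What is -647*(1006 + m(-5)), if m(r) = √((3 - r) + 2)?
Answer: -650882 - 647*√10 ≈ -6.5293e+5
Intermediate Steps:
m(r) = √(5 - r)
-647*(1006 + m(-5)) = -647*(1006 + √(5 - 1*(-5))) = -647*(1006 + √(5 + 5)) = -647*(1006 + √10) = -650882 - 647*√10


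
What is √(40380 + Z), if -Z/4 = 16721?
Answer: 2*I*√6626 ≈ 162.8*I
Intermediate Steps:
Z = -66884 (Z = -4*16721 = -66884)
√(40380 + Z) = √(40380 - 66884) = √(-26504) = 2*I*√6626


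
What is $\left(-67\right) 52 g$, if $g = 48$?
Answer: $-167232$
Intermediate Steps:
$\left(-67\right) 52 g = \left(-67\right) 52 \cdot 48 = \left(-3484\right) 48 = -167232$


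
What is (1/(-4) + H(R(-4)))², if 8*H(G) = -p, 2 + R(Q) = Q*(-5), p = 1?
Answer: 9/64 ≈ 0.14063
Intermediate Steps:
R(Q) = -2 - 5*Q (R(Q) = -2 + Q*(-5) = -2 - 5*Q)
H(G) = -⅛ (H(G) = (-1*1)/8 = (⅛)*(-1) = -⅛)
(1/(-4) + H(R(-4)))² = (1/(-4) - ⅛)² = (-¼ - ⅛)² = (-3/8)² = 9/64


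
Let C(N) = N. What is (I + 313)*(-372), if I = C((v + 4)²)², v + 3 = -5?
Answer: -211668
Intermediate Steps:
v = -8 (v = -3 - 5 = -8)
I = 256 (I = ((-8 + 4)²)² = ((-4)²)² = 16² = 256)
(I + 313)*(-372) = (256 + 313)*(-372) = 569*(-372) = -211668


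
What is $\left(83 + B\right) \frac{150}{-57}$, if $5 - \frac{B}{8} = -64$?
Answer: $- \frac{31750}{19} \approx -1671.1$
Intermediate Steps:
$B = 552$ ($B = 40 - -512 = 40 + 512 = 552$)
$\left(83 + B\right) \frac{150}{-57} = \left(83 + 552\right) \frac{150}{-57} = 635 \cdot 150 \left(- \frac{1}{57}\right) = 635 \left(- \frac{50}{19}\right) = - \frac{31750}{19}$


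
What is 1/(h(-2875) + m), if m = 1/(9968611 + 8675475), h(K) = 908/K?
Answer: -53601747250/16928827213 ≈ -3.1663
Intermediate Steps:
m = 1/18644086 ≈ 5.3636e-8
1/(h(-2875) + m) = 1/(908/(-2875) + 1/18644086) = 1/(908*(-1/2875) + 1/18644086) = 1/(-908/2875 + 1/18644086) = 1/(-16928827213/53601747250) = -53601747250/16928827213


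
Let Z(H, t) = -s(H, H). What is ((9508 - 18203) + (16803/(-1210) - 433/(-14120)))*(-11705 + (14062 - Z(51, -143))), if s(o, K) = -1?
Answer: -8763881102527/427130 ≈ -2.0518e+7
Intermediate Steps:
Z(H, t) = 1 (Z(H, t) = -1*(-1) = 1)
((9508 - 18203) + (16803/(-1210) - 433/(-14120)))*(-11705 + (14062 - Z(51, -143))) = ((9508 - 18203) + (16803/(-1210) - 433/(-14120)))*(-11705 + (14062 - 1*1)) = (-8695 + (16803*(-1/1210) - 433*(-1/14120)))*(-11705 + (14062 - 1)) = (-8695 + (-16803/1210 + 433/14120))*(-11705 + 14061) = (-8695 - 23673443/1708520)*2356 = -14879254843/1708520*2356 = -8763881102527/427130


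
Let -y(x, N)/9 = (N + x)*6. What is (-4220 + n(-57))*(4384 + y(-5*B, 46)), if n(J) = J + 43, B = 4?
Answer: -12617320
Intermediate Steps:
n(J) = 43 + J
y(x, N) = -54*N - 54*x (y(x, N) = -9*(N + x)*6 = -9*(6*N + 6*x) = -54*N - 54*x)
(-4220 + n(-57))*(4384 + y(-5*B, 46)) = (-4220 + (43 - 57))*(4384 + (-54*46 - (-270)*4)) = (-4220 - 14)*(4384 + (-2484 - 54*(-20))) = -4234*(4384 + (-2484 + 1080)) = -4234*(4384 - 1404) = -4234*2980 = -12617320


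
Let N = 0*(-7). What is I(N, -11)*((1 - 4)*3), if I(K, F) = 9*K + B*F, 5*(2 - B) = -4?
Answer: 1386/5 ≈ 277.20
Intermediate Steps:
B = 14/5 (B = 2 - 1/5*(-4) = 2 + 4/5 = 14/5 ≈ 2.8000)
N = 0
I(K, F) = 9*K + 14*F/5
I(N, -11)*((1 - 4)*3) = (9*0 + (14/5)*(-11))*((1 - 4)*3) = (0 - 154/5)*(-3*3) = -154/5*(-9) = 1386/5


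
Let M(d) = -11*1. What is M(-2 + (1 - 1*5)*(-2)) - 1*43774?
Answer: -43785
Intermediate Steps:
M(d) = -11
M(-2 + (1 - 1*5)*(-2)) - 1*43774 = -11 - 1*43774 = -11 - 43774 = -43785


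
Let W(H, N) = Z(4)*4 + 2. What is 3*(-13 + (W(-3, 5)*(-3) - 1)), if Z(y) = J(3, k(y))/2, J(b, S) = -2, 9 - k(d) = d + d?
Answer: -24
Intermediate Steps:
k(d) = 9 - 2*d (k(d) = 9 - (d + d) = 9 - 2*d)
Z(y) = -1 (Z(y) = -2/2 = -2*½ = -1)
W(H, N) = -2 (W(H, N) = -1*4 + 2 = -4 + 2 = -2)
3*(-13 + (W(-3, 5)*(-3) - 1)) = 3*(-13 + (-2*(-3) - 1)) = 3*(-13 + (6 - 1)) = 3*(-13 + 5) = 3*(-8) = -24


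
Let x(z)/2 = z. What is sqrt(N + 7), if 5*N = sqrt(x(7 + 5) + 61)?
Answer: sqrt(175 + 5*sqrt(85))/5 ≈ 2.9739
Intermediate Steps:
x(z) = 2*z
N = sqrt(85)/5 (N = sqrt(2*(7 + 5) + 61)/5 = sqrt(2*12 + 61)/5 = sqrt(24 + 61)/5 = sqrt(85)/5 ≈ 1.8439)
sqrt(N + 7) = sqrt(sqrt(85)/5 + 7) = sqrt(7 + sqrt(85)/5)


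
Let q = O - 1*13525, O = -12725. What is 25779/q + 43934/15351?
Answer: 5153293/2741250 ≈ 1.8799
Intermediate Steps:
q = -26250 (q = -12725 - 1*13525 = -12725 - 13525 = -26250)
25779/q + 43934/15351 = 25779/(-26250) + 43934/15351 = 25779*(-1/26250) + 43934*(1/15351) = -8593/8750 + 43934/15351 = 5153293/2741250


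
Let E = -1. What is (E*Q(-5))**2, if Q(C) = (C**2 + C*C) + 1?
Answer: 2601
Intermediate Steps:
Q(C) = 1 + 2*C**2 (Q(C) = (C**2 + C**2) + 1 = 2*C**2 + 1 = 1 + 2*C**2)
(E*Q(-5))**2 = (-(1 + 2*(-5)**2))**2 = (-(1 + 2*25))**2 = (-(1 + 50))**2 = (-1*51)**2 = (-51)**2 = 2601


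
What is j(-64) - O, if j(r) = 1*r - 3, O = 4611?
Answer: -4678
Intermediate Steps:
j(r) = -3 + r (j(r) = r - 3 = -3 + r)
j(-64) - O = (-3 - 64) - 1*4611 = -67 - 4611 = -4678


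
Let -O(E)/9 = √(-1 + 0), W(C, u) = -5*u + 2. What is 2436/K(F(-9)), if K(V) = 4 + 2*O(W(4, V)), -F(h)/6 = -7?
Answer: 2436/85 + 10962*I/85 ≈ 28.659 + 128.96*I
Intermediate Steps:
W(C, u) = 2 - 5*u
O(E) = -9*I (O(E) = -9*√(-1 + 0) = -9*I)
F(h) = 42 (F(h) = -6*(-7) = 42)
K(V) = 4 - 18*I (K(V) = 4 + 2*(-9*I) = 4 - 18*I)
2436/K(F(-9)) = 2436/(4 - 18*I) = 2436*((4 + 18*I)/340) = 609*(4 + 18*I)/85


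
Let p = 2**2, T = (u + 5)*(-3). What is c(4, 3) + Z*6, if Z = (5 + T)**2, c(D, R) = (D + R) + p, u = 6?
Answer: 4715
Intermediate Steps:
T = -33 (T = (6 + 5)*(-3) = 11*(-3) = -33)
p = 4
c(D, R) = 4 + D + R (c(D, R) = (D + R) + 4 = 4 + D + R)
Z = 784 (Z = (5 - 33)**2 = (-28)**2 = 784)
c(4, 3) + Z*6 = (4 + 4 + 3) + 784*6 = 11 + 4704 = 4715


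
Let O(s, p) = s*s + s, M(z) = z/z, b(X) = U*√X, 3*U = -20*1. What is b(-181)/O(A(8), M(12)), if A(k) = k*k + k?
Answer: -5*I*√181/3942 ≈ -0.017064*I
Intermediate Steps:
U = -20/3 (U = (-20*1)/3 = (⅓)*(-20) = -20/3 ≈ -6.6667)
A(k) = k + k² (A(k) = k² + k = k + k²)
b(X) = -20*√X/3
M(z) = 1
O(s, p) = s + s² (O(s, p) = s² + s = s + s²)
b(-181)/O(A(8), M(12)) = (-20*I*√181/3)/(((8*(1 + 8))*(1 + 8*(1 + 8)))) = (-20*I*√181/3)/(((8*9)*(1 + 8*9))) = (-20*I*√181/3)/((72*(1 + 72))) = (-20*I*√181/3)/((72*73)) = -20*I*√181/3/5256 = -20*I*√181/3*(1/5256) = -5*I*√181/3942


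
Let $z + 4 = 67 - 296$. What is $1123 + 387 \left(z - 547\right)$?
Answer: $-300737$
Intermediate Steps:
$z = -233$ ($z = -4 + \left(67 - 296\right) = -4 - 229 = -233$)
$1123 + 387 \left(z - 547\right) = 1123 + 387 \left(-233 - 547\right) = 1123 + 387 \left(-780\right) = 1123 - 301860 = -300737$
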